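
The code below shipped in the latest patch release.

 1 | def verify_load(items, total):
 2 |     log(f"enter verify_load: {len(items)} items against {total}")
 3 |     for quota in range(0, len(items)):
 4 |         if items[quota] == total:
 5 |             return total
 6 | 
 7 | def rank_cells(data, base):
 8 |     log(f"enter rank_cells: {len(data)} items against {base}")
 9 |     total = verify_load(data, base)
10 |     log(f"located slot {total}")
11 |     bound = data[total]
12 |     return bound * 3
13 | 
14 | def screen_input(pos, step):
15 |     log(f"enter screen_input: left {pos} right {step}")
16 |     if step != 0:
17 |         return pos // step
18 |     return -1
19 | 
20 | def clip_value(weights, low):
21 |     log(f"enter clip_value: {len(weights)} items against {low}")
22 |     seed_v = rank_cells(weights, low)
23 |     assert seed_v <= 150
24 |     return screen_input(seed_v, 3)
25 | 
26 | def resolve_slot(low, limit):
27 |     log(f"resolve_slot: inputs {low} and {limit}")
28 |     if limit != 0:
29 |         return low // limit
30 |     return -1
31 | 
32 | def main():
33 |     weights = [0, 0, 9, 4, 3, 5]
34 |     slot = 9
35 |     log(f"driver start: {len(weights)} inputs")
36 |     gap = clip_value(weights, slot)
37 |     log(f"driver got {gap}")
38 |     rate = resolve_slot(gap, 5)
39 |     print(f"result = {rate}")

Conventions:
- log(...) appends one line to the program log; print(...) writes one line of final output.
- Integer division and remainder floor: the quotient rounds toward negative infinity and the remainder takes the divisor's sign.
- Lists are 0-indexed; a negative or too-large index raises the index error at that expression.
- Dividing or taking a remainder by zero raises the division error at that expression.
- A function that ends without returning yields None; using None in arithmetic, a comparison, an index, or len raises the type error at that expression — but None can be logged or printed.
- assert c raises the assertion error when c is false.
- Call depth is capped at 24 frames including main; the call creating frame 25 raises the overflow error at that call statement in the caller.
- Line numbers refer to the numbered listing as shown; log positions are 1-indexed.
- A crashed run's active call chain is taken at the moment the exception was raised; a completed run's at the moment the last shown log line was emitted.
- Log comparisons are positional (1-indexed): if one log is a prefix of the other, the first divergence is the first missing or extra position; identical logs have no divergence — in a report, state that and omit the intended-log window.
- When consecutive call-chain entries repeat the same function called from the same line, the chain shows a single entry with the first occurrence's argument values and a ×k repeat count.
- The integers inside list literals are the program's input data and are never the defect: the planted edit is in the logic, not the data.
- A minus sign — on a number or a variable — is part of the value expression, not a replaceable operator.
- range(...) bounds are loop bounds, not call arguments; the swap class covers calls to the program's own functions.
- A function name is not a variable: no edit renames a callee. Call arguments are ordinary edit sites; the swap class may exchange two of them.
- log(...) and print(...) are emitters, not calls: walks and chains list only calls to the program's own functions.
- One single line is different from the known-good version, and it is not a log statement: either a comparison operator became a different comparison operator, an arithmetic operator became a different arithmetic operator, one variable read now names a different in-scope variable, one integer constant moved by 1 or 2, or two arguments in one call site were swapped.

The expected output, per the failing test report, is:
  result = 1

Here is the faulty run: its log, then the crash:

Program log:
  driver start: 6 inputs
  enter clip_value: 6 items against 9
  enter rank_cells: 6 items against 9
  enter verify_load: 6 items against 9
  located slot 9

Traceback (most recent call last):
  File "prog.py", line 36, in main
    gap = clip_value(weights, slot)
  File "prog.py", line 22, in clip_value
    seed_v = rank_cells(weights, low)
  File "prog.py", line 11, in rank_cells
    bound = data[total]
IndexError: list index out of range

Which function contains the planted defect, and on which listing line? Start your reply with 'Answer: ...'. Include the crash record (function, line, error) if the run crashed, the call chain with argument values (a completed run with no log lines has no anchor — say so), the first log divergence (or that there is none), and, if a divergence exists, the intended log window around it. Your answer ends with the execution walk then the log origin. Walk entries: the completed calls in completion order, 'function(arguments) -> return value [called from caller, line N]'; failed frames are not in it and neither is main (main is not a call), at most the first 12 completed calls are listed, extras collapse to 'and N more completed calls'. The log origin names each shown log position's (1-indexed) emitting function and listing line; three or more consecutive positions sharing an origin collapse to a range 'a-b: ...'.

Answer: the defect is in verify_load at line 5.
Key fact: Position 5 is the first bad log line: 'located slot 9' should read 'located slot 2'.
Crash: rank_cells, line 11, IndexError.
Call chain: main -> clip_value([0, 0, 9, 4, 3, 5], 9) (called at line 36) -> rank_cells([0, 0, 9, 4, 3, 5], 9) (called at line 22).
First divergence: position 5 — the shown line 'located slot 9' should read 'located slot 2'.
Intended log window:
  3: enter rank_cells: 6 items against 9
  4: enter verify_load: 6 items against 9
  5: located slot 2
  6: enter screen_input: left 27 right 3
Execution walk:
  verify_load([0, 0, 9, 4, 3, 5], 9) -> 9  [called from rank_cells, line 9]
Log origin:
  1: emitted by main (line 35)
  2: emitted by clip_value (line 21)
  3: emitted by rank_cells (line 8)
  4: emitted by verify_load (line 2)
  5: emitted by rank_cells (line 10)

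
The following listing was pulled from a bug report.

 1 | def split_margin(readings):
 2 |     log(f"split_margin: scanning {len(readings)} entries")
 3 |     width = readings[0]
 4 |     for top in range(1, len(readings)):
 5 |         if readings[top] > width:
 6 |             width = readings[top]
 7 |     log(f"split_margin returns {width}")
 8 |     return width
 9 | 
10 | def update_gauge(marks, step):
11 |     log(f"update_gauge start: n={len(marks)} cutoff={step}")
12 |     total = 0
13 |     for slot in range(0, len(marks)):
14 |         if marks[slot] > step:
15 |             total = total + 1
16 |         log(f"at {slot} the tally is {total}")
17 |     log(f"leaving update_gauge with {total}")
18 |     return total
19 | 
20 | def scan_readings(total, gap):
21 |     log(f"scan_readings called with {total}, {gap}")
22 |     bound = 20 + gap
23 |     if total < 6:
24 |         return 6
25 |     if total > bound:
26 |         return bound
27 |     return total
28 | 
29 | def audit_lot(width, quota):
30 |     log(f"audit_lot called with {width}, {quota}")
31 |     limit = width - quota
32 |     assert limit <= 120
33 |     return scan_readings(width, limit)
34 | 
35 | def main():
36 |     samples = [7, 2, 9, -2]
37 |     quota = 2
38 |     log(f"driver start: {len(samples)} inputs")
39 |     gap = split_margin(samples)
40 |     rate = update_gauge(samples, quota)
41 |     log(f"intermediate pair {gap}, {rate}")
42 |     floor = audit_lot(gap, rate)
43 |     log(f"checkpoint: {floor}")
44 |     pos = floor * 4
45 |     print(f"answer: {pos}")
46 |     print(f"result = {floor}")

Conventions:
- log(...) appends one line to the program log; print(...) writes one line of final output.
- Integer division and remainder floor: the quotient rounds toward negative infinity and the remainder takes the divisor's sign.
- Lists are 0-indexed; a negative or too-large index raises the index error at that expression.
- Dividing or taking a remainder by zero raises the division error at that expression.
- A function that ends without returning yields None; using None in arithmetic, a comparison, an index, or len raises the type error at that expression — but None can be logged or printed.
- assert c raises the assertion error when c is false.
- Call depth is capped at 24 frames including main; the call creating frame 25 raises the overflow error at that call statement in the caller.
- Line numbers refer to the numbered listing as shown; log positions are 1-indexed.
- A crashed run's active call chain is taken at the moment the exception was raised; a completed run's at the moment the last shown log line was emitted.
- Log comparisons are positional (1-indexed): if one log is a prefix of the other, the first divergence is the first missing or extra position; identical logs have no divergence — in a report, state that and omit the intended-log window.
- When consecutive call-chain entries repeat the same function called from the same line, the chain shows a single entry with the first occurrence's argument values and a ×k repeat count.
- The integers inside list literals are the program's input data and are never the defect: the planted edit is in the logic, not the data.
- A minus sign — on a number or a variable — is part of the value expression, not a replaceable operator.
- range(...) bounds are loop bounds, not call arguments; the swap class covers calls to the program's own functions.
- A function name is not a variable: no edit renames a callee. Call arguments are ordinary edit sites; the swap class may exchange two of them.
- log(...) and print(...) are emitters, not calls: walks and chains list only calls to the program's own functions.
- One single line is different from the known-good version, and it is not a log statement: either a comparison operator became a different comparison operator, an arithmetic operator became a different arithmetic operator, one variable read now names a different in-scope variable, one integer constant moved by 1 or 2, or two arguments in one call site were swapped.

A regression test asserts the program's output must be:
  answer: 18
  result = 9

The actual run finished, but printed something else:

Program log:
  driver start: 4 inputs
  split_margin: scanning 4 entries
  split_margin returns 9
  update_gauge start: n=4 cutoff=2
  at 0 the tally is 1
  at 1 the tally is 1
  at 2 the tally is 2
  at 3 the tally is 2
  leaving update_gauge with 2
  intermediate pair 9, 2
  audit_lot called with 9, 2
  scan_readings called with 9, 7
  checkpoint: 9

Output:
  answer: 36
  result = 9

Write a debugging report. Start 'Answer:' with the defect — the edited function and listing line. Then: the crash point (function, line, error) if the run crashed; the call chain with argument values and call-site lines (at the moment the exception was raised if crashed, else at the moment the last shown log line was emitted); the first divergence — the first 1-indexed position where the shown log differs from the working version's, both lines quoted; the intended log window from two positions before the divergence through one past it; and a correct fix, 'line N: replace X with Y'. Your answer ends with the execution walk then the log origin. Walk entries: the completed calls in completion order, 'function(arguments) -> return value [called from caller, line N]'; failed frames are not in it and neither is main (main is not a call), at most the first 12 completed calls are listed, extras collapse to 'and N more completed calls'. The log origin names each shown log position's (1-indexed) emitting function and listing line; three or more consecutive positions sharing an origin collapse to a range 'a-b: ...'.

Answer: the defect is in main at line 44.
Core observation: Log streams are identical — the defect surfaces only in the printed output.
Call chain: main.
First divergence: none (the log streams are identical).
Execution walk:
  split_margin([7, 2, 9, -2]) -> 9  [called from main, line 39]
  update_gauge([7, 2, 9, -2], 2) -> 2  [called from main, line 40]
  scan_readings(9, 7) -> 9  [called from audit_lot, line 33]
  audit_lot(9, 2) -> 9  [called from main, line 42]
Origin of each log line:
  1: emitted by main (line 38)
  2: emitted by split_margin (line 2)
  3: emitted by split_margin (line 7)
  4: emitted by update_gauge (line 11)
  5-8: emitted by update_gauge (line 16)
  9: emitted by update_gauge (line 17)
  10: emitted by main (line 41)
  11: emitted by audit_lot (line 30)
  12: emitted by scan_readings (line 21)
  13: emitted by main (line 43)
A correct fix: line 44: replace `4` with `2`.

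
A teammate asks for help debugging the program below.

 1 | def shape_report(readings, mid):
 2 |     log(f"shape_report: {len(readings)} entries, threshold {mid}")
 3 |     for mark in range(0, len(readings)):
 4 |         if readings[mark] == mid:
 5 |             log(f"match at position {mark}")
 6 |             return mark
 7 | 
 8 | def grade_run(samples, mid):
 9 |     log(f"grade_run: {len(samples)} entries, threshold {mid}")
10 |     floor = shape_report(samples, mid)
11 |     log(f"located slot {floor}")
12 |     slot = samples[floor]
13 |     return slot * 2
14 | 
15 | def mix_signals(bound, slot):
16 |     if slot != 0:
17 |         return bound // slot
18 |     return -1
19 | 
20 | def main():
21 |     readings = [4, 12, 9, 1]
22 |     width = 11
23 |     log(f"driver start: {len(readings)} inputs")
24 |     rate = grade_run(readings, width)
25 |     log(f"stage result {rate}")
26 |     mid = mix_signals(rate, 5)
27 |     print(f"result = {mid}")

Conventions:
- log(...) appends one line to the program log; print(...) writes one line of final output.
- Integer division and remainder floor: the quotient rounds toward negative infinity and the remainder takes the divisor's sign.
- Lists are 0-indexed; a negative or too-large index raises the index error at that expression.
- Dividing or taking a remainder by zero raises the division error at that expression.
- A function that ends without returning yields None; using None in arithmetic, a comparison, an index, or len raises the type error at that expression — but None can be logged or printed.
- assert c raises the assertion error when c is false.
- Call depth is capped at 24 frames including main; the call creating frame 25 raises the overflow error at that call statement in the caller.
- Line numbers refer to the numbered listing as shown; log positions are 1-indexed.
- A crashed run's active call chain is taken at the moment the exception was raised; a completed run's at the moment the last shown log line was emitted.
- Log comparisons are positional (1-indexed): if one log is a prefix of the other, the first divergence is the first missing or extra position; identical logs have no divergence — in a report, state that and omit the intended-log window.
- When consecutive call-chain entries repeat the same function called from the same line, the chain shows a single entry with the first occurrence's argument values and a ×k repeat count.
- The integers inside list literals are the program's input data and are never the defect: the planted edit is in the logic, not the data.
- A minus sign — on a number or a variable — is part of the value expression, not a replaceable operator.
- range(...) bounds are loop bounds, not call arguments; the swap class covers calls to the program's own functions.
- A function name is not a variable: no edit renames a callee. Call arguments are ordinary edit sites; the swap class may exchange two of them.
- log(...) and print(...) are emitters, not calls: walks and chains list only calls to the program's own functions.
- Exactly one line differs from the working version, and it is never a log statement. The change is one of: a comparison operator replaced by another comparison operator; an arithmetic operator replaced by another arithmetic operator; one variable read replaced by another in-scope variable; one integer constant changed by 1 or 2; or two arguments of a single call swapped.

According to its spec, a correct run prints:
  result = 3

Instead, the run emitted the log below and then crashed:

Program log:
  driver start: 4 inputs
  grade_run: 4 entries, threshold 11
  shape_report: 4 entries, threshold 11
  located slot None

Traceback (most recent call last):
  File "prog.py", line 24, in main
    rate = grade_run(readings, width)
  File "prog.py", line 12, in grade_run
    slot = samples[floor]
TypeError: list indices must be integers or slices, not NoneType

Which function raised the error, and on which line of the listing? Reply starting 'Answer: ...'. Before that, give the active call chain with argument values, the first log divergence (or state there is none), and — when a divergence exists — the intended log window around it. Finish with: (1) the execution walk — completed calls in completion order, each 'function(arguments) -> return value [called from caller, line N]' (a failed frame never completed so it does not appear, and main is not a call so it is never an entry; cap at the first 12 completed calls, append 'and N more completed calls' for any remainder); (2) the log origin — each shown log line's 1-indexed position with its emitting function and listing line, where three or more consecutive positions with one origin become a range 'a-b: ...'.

Answer: the error was raised in grade_run, line 12.
Key fact: At log position 2 the runs split — shown 'grade_run: 4 entries, threshold 11', but the working version logs 'grade_run: 4 entries, threshold 9'.
Call chain: main -> grade_run([4, 12, 9, 1], 11) (called at line 24).
First divergence: position 2 — the shown line 'grade_run: 4 entries, threshold 11' should read 'grade_run: 4 entries, threshold 9'.
Intended log window:
  1: driver start: 4 inputs
  2: grade_run: 4 entries, threshold 9
  3: shape_report: 4 entries, threshold 9
Execution walk:
  shape_report([4, 12, 9, 1], 11) -> None  [called from grade_run, line 10]
Log origin:
  1: from main, line 23
  2: from grade_run, line 9
  3: from shape_report, line 2
  4: from grade_run, line 11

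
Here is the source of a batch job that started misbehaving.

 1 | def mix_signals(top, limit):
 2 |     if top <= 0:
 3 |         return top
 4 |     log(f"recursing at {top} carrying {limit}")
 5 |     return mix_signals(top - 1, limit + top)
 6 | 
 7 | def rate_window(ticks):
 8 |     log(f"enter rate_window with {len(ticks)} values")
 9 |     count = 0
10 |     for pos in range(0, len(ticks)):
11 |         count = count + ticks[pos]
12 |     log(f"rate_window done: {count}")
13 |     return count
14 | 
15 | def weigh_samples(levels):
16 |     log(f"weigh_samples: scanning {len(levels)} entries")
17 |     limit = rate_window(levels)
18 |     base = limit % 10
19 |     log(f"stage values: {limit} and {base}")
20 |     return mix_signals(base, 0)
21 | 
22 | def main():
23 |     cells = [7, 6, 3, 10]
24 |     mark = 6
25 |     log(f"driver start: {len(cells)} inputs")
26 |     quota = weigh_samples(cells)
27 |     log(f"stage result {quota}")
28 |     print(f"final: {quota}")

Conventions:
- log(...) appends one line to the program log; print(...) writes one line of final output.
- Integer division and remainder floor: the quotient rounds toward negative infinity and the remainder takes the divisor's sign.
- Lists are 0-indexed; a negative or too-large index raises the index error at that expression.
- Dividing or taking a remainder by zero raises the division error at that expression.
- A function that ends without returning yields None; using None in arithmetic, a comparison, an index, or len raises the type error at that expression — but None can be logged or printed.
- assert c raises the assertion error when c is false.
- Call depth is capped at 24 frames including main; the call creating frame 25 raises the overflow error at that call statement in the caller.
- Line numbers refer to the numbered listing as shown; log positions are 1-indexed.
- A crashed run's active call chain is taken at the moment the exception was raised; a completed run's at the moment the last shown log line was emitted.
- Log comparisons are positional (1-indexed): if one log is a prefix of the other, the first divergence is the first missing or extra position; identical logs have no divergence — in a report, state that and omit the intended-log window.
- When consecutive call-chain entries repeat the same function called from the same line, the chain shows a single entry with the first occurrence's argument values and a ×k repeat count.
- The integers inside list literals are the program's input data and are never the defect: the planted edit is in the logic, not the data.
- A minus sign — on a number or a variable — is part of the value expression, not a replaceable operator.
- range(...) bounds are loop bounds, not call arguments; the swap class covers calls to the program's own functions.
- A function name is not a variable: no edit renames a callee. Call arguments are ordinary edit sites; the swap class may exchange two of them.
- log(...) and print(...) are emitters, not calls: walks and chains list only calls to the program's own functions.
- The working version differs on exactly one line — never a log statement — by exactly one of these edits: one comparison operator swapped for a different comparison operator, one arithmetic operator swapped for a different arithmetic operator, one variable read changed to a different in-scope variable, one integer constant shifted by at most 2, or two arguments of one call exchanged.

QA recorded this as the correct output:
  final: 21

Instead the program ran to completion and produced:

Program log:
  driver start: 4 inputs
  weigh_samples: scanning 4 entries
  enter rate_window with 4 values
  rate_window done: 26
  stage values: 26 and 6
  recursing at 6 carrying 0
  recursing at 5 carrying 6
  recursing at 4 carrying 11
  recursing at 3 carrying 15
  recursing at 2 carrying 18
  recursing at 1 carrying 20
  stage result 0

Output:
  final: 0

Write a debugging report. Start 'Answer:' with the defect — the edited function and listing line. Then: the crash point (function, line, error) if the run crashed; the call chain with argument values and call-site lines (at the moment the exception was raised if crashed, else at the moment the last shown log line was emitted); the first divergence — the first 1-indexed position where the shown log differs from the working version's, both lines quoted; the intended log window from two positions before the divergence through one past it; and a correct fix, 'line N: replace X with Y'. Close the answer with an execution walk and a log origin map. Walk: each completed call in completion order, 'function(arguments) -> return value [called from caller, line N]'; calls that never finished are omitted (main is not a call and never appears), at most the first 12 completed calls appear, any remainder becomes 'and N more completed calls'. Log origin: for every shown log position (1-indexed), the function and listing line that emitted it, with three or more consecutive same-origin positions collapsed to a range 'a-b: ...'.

Answer: the defect is in mix_signals at line 3.
The tell: At log position 12 the runs split — shown 'stage result 0', but the working version logs 'stage result 21'.
Call chain: main.
First divergence: position 12 — the shown line 'stage result 0' should read 'stage result 21'.
Intended log window:
  10: recursing at 2 carrying 18
  11: recursing at 1 carrying 20
  12: stage result 21
Execution walk:
  rate_window([7, 6, 3, 10]) -> 26  [called from weigh_samples, line 17]
  mix_signals(0, 21) -> 0  [called from mix_signals, line 5]
  mix_signals(1, 20) -> 0  [called from mix_signals, line 5]
  mix_signals(2, 18) -> 0  [called from mix_signals, line 5]
  mix_signals(3, 15) -> 0  [called from mix_signals, line 5]
  mix_signals(4, 11) -> 0  [called from mix_signals, line 5]
  mix_signals(5, 6) -> 0  [called from mix_signals, line 5]
  mix_signals(6, 0) -> 0  [called from weigh_samples, line 20]
  weigh_samples([7, 6, 3, 10]) -> 0  [called from main, line 26]
Log origin:
  1: emitted by main (line 25)
  2: emitted by weigh_samples (line 16)
  3: emitted by rate_window (line 8)
  4: emitted by rate_window (line 12)
  5: emitted by weigh_samples (line 19)
  6-11: emitted by mix_signals (line 4)
  12: emitted by main (line 27)
A correct fix: line 3: replace `top` with `limit`.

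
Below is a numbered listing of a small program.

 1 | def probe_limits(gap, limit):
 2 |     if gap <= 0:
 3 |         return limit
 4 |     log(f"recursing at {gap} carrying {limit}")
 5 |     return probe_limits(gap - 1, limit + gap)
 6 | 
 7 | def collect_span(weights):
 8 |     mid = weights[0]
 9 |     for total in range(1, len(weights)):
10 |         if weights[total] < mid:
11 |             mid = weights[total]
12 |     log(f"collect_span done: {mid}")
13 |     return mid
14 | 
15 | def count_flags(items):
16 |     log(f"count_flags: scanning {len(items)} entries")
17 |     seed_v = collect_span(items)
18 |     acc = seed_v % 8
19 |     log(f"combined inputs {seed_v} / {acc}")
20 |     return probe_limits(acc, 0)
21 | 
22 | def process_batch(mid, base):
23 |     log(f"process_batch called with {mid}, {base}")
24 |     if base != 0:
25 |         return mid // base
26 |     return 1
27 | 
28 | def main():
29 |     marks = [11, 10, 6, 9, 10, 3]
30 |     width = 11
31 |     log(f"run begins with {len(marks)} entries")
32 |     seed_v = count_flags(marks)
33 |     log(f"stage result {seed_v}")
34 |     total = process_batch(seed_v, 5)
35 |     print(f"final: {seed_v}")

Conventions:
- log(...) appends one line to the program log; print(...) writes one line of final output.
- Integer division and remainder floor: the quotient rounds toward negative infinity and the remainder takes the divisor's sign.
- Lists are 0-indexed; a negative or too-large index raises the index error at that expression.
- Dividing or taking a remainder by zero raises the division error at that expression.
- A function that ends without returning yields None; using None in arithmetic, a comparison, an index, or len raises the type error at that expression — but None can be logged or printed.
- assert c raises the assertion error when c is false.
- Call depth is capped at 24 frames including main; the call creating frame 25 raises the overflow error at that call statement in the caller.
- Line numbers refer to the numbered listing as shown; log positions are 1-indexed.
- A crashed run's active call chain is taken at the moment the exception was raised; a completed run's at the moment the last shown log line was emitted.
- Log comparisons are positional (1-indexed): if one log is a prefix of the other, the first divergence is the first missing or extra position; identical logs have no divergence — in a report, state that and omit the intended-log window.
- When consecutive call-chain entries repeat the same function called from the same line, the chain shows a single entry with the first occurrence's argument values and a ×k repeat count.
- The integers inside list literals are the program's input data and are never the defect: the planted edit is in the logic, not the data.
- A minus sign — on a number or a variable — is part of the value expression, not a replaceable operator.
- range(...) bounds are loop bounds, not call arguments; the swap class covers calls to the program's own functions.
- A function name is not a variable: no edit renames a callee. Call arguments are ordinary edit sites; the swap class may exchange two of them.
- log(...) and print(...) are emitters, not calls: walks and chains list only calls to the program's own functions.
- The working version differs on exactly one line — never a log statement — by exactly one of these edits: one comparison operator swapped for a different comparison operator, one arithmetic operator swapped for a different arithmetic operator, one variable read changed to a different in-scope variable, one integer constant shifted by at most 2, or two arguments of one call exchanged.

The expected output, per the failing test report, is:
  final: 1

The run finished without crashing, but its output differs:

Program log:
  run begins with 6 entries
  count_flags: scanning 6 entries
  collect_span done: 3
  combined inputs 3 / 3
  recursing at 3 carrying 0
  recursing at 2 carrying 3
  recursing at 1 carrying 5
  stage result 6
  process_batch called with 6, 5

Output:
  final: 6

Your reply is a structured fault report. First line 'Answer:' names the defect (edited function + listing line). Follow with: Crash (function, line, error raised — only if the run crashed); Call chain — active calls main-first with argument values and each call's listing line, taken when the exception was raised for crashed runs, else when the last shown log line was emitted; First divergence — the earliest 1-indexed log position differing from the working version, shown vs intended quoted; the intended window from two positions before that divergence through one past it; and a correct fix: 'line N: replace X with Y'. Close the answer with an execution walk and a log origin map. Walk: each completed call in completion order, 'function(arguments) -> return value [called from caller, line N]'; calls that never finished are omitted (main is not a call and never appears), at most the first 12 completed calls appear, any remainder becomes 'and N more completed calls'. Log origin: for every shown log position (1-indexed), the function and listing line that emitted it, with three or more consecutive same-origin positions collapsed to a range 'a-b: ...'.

Answer: the defect is in main at line 35.
The tell: Nothing in the log betrays the bug — only the output does.
Call chain: main -> process_batch(6, 5) (called at line 34).
First divergence: none (the log streams are identical).
Execution walk:
  collect_span([11, 10, 6, 9, 10, 3]) -> 3  [called from count_flags, line 17]
  probe_limits(0, 6) -> 6  [called from probe_limits, line 5]
  probe_limits(1, 5) -> 6  [called from probe_limits, line 5]
  probe_limits(2, 3) -> 6  [called from probe_limits, line 5]
  probe_limits(3, 0) -> 6  [called from count_flags, line 20]
  count_flags([11, 10, 6, 9, 10, 3]) -> 6  [called from main, line 32]
  process_batch(6, 5) -> 1  [called from main, line 34]
Log line origins:
  1: from main, line 31
  2: from count_flags, line 16
  3: from collect_span, line 12
  4: from count_flags, line 19
  5-7: from probe_limits, line 4
  8: from main, line 33
  9: from process_batch, line 23
A correct fix: line 35: replace `seed_v` with `total`.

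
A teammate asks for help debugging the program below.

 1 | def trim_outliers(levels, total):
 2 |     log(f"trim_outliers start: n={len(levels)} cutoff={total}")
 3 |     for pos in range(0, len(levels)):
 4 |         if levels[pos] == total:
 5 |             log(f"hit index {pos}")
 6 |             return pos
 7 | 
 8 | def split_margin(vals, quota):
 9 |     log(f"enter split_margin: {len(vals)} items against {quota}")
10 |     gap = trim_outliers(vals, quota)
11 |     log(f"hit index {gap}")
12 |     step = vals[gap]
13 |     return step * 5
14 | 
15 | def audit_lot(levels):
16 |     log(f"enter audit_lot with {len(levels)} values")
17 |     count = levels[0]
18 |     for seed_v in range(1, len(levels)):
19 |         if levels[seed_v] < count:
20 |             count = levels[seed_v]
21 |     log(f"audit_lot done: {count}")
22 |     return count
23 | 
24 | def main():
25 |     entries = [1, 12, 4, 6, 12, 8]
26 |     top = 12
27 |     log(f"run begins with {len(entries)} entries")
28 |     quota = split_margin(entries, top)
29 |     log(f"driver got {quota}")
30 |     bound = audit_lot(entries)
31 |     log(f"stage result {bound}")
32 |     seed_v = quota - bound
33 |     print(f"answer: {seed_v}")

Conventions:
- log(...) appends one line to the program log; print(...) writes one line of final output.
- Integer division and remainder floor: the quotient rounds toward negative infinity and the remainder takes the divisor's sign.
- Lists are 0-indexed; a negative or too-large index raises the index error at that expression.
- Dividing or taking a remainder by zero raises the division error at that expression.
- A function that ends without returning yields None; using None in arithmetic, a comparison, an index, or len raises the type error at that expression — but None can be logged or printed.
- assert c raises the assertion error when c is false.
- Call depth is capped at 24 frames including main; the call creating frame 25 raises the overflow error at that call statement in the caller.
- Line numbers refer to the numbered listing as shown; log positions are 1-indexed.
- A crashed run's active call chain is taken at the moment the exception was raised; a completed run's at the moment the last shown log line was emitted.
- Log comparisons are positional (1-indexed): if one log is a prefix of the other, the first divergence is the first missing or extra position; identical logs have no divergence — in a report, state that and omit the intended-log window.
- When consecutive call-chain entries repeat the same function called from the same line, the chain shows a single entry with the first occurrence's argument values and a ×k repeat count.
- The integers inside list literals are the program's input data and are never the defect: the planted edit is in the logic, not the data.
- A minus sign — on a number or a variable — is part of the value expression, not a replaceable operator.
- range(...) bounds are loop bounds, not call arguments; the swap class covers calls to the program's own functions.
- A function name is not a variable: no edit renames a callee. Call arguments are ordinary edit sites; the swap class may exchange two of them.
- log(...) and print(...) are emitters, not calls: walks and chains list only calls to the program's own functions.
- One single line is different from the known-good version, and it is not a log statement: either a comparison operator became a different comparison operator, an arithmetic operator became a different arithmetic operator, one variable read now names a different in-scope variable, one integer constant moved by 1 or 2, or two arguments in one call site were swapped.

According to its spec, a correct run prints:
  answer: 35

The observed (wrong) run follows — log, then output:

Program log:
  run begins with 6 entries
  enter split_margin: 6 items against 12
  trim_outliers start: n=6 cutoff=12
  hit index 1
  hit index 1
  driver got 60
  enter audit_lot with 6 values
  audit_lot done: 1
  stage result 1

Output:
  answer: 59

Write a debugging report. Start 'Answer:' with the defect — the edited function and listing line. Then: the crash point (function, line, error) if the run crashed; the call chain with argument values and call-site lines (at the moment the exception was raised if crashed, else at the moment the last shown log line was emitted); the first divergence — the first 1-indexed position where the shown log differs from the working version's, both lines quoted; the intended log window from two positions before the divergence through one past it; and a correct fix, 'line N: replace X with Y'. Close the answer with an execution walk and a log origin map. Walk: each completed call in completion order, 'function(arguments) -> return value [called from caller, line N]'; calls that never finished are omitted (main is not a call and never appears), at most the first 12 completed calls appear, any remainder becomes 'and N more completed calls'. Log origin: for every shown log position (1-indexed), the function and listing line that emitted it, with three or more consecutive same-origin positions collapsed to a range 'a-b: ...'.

Answer: the defect is in split_margin at line 13.
Core observation: The earliest visible damage is log position 6 — 'driver got 60' rather than the intended 'driver got 36'.
Call chain: main.
First divergence: position 6 — the shown line 'driver got 60' should read 'driver got 36'.
Intended log window:
  4: hit index 1
  5: hit index 1
  6: driver got 36
  7: enter audit_lot with 6 values
Execution walk:
  trim_outliers([1, 12, 4, 6, 12, 8], 12) -> 1  [called from split_margin, line 10]
  split_margin([1, 12, 4, 6, 12, 8], 12) -> 60  [called from main, line 28]
  audit_lot([1, 12, 4, 6, 12, 8]) -> 1  [called from main, line 30]
Origin of each log line:
  1: logged in main at line 27
  2: logged in split_margin at line 9
  3: logged in trim_outliers at line 2
  4: logged in trim_outliers at line 5
  5: logged in split_margin at line 11
  6: logged in main at line 29
  7: logged in audit_lot at line 16
  8: logged in audit_lot at line 21
  9: logged in main at line 31
A correct fix: line 13: replace `5` with `3`.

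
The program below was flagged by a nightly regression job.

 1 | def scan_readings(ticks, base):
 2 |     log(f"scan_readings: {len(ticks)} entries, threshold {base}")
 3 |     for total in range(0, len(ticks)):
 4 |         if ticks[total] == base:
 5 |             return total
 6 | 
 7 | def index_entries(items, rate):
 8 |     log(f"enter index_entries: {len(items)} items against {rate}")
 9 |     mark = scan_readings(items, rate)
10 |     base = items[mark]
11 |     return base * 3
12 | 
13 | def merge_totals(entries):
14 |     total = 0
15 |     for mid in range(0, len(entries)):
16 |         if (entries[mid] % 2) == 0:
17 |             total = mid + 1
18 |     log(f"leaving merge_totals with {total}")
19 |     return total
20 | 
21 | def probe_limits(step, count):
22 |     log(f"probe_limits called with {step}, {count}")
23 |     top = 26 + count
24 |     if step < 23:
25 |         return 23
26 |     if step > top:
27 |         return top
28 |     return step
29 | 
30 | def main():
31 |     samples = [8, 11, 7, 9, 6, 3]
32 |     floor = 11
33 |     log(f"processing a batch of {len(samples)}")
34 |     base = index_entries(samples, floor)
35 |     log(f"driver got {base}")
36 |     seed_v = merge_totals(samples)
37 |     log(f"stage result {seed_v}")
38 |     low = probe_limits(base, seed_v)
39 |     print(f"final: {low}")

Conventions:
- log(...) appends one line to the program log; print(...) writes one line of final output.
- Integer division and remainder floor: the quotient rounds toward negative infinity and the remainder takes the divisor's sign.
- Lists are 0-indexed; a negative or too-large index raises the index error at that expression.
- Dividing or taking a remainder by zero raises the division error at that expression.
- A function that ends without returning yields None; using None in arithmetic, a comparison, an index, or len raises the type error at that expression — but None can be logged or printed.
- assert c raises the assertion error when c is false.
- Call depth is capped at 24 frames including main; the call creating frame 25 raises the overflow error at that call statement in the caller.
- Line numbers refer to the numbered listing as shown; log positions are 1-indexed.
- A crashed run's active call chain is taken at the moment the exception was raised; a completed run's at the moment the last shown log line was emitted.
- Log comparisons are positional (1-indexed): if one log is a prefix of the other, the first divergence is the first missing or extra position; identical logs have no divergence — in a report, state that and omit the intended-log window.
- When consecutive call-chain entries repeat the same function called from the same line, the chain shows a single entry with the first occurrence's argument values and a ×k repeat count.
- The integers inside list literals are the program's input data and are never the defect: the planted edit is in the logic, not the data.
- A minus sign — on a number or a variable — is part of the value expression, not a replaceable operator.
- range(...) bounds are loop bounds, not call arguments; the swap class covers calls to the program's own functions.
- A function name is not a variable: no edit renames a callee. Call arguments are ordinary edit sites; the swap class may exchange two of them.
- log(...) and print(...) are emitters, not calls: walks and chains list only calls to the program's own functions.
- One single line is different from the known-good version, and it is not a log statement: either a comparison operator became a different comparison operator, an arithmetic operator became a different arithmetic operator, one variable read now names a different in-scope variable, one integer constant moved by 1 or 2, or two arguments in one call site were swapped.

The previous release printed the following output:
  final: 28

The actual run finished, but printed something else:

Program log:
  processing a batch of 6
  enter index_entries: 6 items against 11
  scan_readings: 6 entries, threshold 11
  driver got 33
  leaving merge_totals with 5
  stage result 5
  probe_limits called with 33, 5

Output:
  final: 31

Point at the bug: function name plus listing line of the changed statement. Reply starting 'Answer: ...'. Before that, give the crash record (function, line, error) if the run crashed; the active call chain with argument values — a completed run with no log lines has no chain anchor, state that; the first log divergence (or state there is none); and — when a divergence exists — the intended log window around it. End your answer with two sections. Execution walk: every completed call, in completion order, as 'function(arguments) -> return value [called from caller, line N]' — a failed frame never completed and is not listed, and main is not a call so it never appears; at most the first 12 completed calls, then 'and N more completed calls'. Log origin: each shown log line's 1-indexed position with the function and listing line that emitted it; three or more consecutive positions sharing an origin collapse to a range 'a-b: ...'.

Answer: the defect is in merge_totals at line 17.
Core observation: The earliest visible damage is log position 5 — 'leaving merge_totals with 5' rather than the intended 'leaving merge_totals with 2'.
Call chain: main -> probe_limits(33, 5) (called at line 38).
First divergence: position 5 — shown 'leaving merge_totals with 5', intended 'leaving merge_totals with 2'.
Intended log window:
  3: scan_readings: 6 entries, threshold 11
  4: driver got 33
  5: leaving merge_totals with 2
  6: stage result 2
Execution walk:
  scan_readings([8, 11, 7, 9, 6, 3], 11) -> 1  [called from index_entries, line 9]
  index_entries([8, 11, 7, 9, 6, 3], 11) -> 33  [called from main, line 34]
  merge_totals([8, 11, 7, 9, 6, 3]) -> 5  [called from main, line 36]
  probe_limits(33, 5) -> 31  [called from main, line 38]
Log origin:
  1: from main, line 33
  2: from index_entries, line 8
  3: from scan_readings, line 2
  4: from main, line 35
  5: from merge_totals, line 18
  6: from main, line 37
  7: from probe_limits, line 22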